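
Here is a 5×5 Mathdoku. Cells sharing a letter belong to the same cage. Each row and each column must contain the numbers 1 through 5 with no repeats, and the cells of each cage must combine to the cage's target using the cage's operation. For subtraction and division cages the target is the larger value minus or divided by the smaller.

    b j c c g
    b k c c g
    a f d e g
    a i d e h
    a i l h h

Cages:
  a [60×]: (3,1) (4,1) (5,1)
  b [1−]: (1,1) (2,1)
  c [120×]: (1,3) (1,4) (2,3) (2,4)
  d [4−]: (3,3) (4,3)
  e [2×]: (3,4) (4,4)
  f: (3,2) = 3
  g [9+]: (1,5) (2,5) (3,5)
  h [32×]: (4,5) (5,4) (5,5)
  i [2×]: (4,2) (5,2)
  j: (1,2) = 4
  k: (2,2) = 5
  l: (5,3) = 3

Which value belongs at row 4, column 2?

2

J is a freebie; hence (1,2) = 4.
Cage k is given, which forces (2,2) = 5.
Cage f is given; hence (3,2) = 3.
The 3 cells of cage h must have product 32; hence (4,5) = 4.
Cage l is a single given cell, leaving (5,3) = 3.
Cage h has product 32; hence (5,4) = 4.
The 3 cells of cage h must have product 32, leaving (5,5) = 2.
Cage c needs product 120, so (2,3) = 4.
The 3 cells of cage a must have product 60, so (3,1) = 4.
The 3 cells of cage a must have product 60, leaving (4,1) = 3.
Cage i needs two cells with product 2; hence (4,2) = 2.
Row 4 already has 2; hence (4,4) = 1.
Row 5 now contains 4; hence (5,1) = 5.
2 is placed in row 5, so (5,2) = 1.
Cage d needs two cells with difference 4; hence (3,3) = 1.
Column 4 already has 1, leaving (3,4) = 2.
1 is placed in row 3, which forces (3,5) = 5.
1 is placed in row 4, which forces (4,3) = 5.
Column 3 now contains 5, so (1,3) = 2.
The 4 cells of cage c must have product 120, which forces (1,4) = 5.
Column 4 now contains 2; hence (2,4) = 3.
3 is placed in row 2; hence (2,5) = 1.
Row 1 already has 2, so (1,1) = 1.
Column 5 already has 1, so (1,5) = 3.
1 is placed in row 2, so (2,1) = 2.
Filled in: 1 4 2 5 3 / 2 5 4 3 1 / 4 3 1 2 5 / 3 2 5 1 4 / 5 1 3 4 2.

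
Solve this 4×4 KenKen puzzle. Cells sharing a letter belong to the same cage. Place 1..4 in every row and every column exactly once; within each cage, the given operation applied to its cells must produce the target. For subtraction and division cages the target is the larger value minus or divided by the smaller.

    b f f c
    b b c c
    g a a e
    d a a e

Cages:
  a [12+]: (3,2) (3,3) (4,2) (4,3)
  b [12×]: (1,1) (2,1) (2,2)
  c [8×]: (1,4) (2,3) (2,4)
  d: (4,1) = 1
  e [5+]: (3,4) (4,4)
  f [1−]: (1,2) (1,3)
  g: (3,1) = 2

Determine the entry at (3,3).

1

Cage g is given; hence (3,1) = 2.
D is a freebie; hence (4,1) = 1.
The 3 cells of cage b must have product 12; hence (2,2) = 1.
Cage c needs product 8, which forces (1,4) = 1.
1 is placed in column 4, so (3,4) = 3.
3 is placed in row 3; hence (3,2) = 4.
Cage a has sum 12, so (3,3) = 1.
The 4 cells of cage a must have sum 12, leaving (4,2) = 3.
Cage a needs sum 12, so (4,3) = 4.
Cage e needs two cells with sum 5, so (4,4) = 2.
Column 2 already has 3; hence (1,2) = 2.
Cage f needs two cells with difference 1, leaving (1,3) = 3.
4 is placed in column 3, leaving (2,3) = 2.
2 is placed in column 4, so (2,4) = 4.
Row 1 already has 3, leaving (1,1) = 4.
Row 2 now contains 4, leaving (2,1) = 3.
Filled in: 4 2 3 1 / 3 1 2 4 / 2 4 1 3 / 1 3 4 2.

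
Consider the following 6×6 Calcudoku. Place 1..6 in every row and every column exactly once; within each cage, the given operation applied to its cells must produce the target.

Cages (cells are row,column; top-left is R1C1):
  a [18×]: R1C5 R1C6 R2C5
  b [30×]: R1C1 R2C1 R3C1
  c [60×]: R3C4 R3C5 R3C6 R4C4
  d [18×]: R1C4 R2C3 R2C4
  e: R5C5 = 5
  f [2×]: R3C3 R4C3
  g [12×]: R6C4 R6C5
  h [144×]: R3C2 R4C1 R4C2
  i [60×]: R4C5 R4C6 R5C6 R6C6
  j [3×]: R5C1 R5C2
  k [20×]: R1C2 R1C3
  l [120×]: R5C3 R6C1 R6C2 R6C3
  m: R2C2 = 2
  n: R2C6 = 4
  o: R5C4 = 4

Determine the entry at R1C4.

1

Cage m is given, so R2C2 = 2.
N is a freebie, leaving R2C6 = 4.
Cage h has product 144, leaving R3C2 = 6.
Cage h needs product 144; hence R4C1 = 6.
Cage h has product 144, leaving R4C2 = 4.
O is a freebie; hence R5C4 = 4.
E is a freebie, so R5C5 = 5.
4 is placed in column 2, so R1C2 = 5.
The two cells of cage k must have product 20, so R1C3 = 4.
Cage l has product 120, which forces R6C1 = 4.
The 4 cells of cage l must have product 120, leaving R6C3 = 5.
Cage i has product 60; hence R4C6 = 5.
Cage c has product 60; hence R3C4 = 5.
Cage b needs product 30, so R2C1 = 5.
Row 3 needs a 4, and only R3C5 is open for it.
Row 4 needs a 3, and only R4C4 is open for it.
Cage d has product 18, which forces R2C3 = 3.
Cage c needs product 60, which forces R3C6 = 1.
1 is placed in row 3, so R3C3 = 2.
Cage f's pair has product 2, leaving R4C3 = 1.
Row 4 now contains 1, so R4C5 = 2.
2 is placed in column 3, leaving R5C3 = 6.
Column 5 now contains 2, so R6C5 = 6.
Cage b needs product 30, so R1C1 = 2.
Cage a has product 18, so R1C5 = 3.
Cage a has product 18, so R1C6 = 6.
Column 5 now contains 6, leaving R2C5 = 1.
2 is placed in row 3, which forces R3C1 = 3.
3 is placed in column 1, so R5C1 = 1.
Row 5 already has 1, so R5C2 = 3.
Row 5 now contains 3, which forces R5C6 = 2.
Cage l needs product 120, so R6C2 = 1.
Row 6 already has 6, so R6C4 = 2.
Column 6 now contains 2, so R6C6 = 3.
Row 1 now contains 6, which forces R1C4 = 1.
Row 2 now contains 1, so R2C4 = 6.
Completed grid: 2 5 4 1 3 6 / 5 2 3 6 1 4 / 3 6 2 5 4 1 / 6 4 1 3 2 5 / 1 3 6 4 5 2 / 4 1 5 2 6 3.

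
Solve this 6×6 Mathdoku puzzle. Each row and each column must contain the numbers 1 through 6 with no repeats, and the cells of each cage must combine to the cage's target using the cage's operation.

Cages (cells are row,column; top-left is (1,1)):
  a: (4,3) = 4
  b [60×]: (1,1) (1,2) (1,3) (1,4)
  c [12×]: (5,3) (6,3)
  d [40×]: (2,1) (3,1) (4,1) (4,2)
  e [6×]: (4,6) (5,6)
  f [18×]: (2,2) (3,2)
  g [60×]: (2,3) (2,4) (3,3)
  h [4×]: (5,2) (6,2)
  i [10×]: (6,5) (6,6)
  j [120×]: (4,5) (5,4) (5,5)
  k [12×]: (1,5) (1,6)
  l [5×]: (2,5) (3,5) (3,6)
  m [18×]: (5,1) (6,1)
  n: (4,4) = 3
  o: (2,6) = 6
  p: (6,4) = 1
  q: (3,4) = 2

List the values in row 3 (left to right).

4 6 3 2 5 1

Cage l needs product 5, so (2,5) = 1.
Cage o is given, leaving (2,6) = 6.
Cage q is given; hence (3,4) = 2.
Cage l has product 5, which forces (3,5) = 5.
The 3 cells of cage l must have product 5; hence (3,6) = 1.
Cage a is a single given cell, leaving (4,3) = 4.
Cage n is given, so (4,4) = 3.
4 is placed in row 4, leaving (4,5) = 6.
Row 4 now contains 3, which forces (4,6) = 2.
Column 5 already has 6, which forces (5,5) = 4.
Column 6 already has 2, so (5,6) = 3.
Cage p is a single given cell, leaving (6,4) = 1.
Column 5 now contains 5, which forces (6,5) = 2.
Column 6 already has 2, so (6,6) = 5.
2 is placed in column 5, so (1,5) = 3.
3 is placed in column 6, which forces (1,6) = 4.
The 4 cells of cage d must have product 40, leaving (2,1) = 2.
Row 2 already has 6; hence (2,2) = 3.
Row 2 now contains 2, which forces (2,3) = 5.
Row 2 already has 5, which forces (2,4) = 4.
Row 3 already has 1, leaving (3,1) = 4.
Cage f's pair has product 18, which forces (3,2) = 6.
6 is placed in row 3, which forces (3,3) = 3.
Row 5 now contains 3, leaving (5,1) = 6.
Row 5 already has 4, so (5,2) = 1.
Cage c needs two cells with product 12, so (5,3) = 2.
Cage j needs product 120, leaving (5,4) = 5.
Cage m needs two cells with product 18, so (6,1) = 3.
1 is placed in row 6, so (6,2) = 4.
The two cells of cage c must have product 12, so (6,3) = 6.
The 4 cells of cage b must have product 60, which forces (1,1) = 5.
Cage b needs product 60; hence (1,2) = 2.
Column 3 now contains 6, leaving (1,3) = 1.
Column 4 now contains 5, so (1,4) = 6.
The 4 cells of cage d must have product 40, leaving (4,1) = 1.
Column 2 now contains 1, leaving (4,2) = 5.
Completed grid: 5 2 1 6 3 4 / 2 3 5 4 1 6 / 4 6 3 2 5 1 / 1 5 4 3 6 2 / 6 1 2 5 4 3 / 3 4 6 1 2 5.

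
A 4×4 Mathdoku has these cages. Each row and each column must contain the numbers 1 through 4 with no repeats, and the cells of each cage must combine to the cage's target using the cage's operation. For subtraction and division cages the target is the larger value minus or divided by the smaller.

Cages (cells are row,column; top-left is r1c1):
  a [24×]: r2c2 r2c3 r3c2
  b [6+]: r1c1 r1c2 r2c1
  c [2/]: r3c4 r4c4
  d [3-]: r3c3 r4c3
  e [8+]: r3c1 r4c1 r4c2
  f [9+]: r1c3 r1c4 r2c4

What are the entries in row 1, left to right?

4 1 2 3

Row 2 needs a 1, and only r2c1 is open for it.
Row 1 needs a 1, and only r1c2 is open for it.
Cage b has sum 6; hence r1c1 = 4.
4 is placed in column 1, so r4c1 = 2.
Row 4 already has 2, leaving r4c2 = 3.
The 3 cells of cage a must have product 24, leaving r2c3 = 3.
Cage f needs sum 9, so r2c4 = 4.
Column 1 now contains 2, which forces r3c1 = 3.
Cage c needs two cells with quotient 2; hence r3c4 = 2.
4 is placed in column 4, so r4c4 = 1.
Column 3 now contains 3, so r1c3 = 2.
2 is placed in column 4, which forces r1c4 = 3.
Row 2 already has 4; hence r2c2 = 2.
2 is placed in row 3, leaving r3c2 = 4.
Cage d needs two cells with difference 3, so r3c3 = 1.
Row 4 now contains 1, leaving r4c3 = 4.
The full grid is 4 1 2 3 / 1 2 3 4 / 3 4 1 2 / 2 3 4 1.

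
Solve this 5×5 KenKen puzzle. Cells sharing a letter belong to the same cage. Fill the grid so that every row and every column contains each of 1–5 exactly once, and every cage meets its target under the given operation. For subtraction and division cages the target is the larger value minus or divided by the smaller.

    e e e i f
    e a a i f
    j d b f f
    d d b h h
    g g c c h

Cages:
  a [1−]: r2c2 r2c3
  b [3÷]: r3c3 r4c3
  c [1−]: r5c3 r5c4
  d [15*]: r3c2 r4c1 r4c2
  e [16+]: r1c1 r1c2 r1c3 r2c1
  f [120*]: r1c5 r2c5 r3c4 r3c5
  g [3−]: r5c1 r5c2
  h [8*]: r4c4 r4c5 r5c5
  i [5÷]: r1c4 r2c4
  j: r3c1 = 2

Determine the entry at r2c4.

5

Cage j is given, which forces r3c1 = 2.
Row 1 needs a 1, and only r1c4 is open for it.
Column 4 already has 1, leaving r2c4 = 5.
Row 2 now contains 5, leaving r2c1 = 4.
In row 1, 2 can only go at r1c5, so r1c5 = 2.
Column 5 now contains 2; hence r2c5 = 3.
Cage f needs product 120, which forces r3c4 = 4.
Cage f needs product 120, so r3c5 = 5.
The 3 cells of cage h must have product 8, leaving r4c4 = 2.
Column 4 now contains 2, which forces r5c4 = 3.
The only place for 4 in row 4 is r4c5.
Column 5 already has 4, leaving r5c5 = 1.
Row 5 already has 1, leaving r5c1 = 5.
The two cells of cage g must have difference 3, so r5c2 = 2.
Row 5 now contains 2; hence r5c3 = 4.
5 is placed in column 1, leaving r1c1 = 3.
Cage e needs sum 16; hence r1c2 = 4.
The 4 cells of cage e must have sum 16, so r1c3 = 5.
2 is placed in column 2; hence r2c2 = 1.
The two cells of cage a must have difference 1, which forces r2c3 = 2.
Column 2 now contains 1, so r3c2 = 3.
Row 3 now contains 3, which forces r3c3 = 1.
Column 1 now contains 3, which forces r4c1 = 1.
Cage d needs product 15; hence r4c2 = 5.
1 is placed in column 3; hence r4c3 = 3.
Filled in: 3 4 5 1 2 / 4 1 2 5 3 / 2 3 1 4 5 / 1 5 3 2 4 / 5 2 4 3 1.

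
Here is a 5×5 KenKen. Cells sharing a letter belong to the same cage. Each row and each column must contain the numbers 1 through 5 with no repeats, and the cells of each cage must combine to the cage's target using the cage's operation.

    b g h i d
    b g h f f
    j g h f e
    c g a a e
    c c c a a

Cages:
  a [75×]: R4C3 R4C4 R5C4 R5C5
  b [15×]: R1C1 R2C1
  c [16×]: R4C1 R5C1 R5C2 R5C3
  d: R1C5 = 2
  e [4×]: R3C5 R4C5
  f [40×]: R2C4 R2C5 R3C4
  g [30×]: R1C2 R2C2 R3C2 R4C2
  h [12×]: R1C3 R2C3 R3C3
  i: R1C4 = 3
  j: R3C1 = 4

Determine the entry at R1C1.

Cage i is given; hence R1C4 = 3.
Cage d is given; hence R1C5 = 2.
J is a freebie; hence R3C1 = 4.
Row 3 already has 4, so R3C5 = 1.
The 4 cells of cage c must have product 16, so R4C1 = 2.
Column 5 now contains 1, leaving R4C5 = 4.
Column 1 already has 4, which forces R5C1 = 1.
1 is placed in row 5, so R5C4 = 5.
Row 5 already has 5, leaving R5C5 = 3.
Row 1 now contains 3, so R1C1 = 5.
5 is placed in row 1; hence R1C2 = 1.
1 is placed in row 1, which forces R1C3 = 4.
Cage b needs two cells with product 15, leaving R2C1 = 3.
Column 3 now contains 4; hence R2C3 = 1.
Cage f has product 40; hence R2C4 = 4.
Column 5 now contains 4, leaving R2C5 = 5.
Row 3 already has 1, which forces R3C3 = 3.
5 is placed in column 4, leaving R3C4 = 2.
The 4 cells of cage a must have product 75; hence R4C3 = 5.
5 is placed in column 4, leaving R4C4 = 1.
Column 3 now contains 4, which forces R5C3 = 2.
5 is placed in row 2, which forces R2C2 = 2.
Row 3 already has 2, leaving R3C2 = 5.
Row 4 already has 5, which forces R4C2 = 3.
Row 5 now contains 2, so R5C2 = 4.
The full grid is 5 1 4 3 2 / 3 2 1 4 5 / 4 5 3 2 1 / 2 3 5 1 4 / 1 4 2 5 3.

5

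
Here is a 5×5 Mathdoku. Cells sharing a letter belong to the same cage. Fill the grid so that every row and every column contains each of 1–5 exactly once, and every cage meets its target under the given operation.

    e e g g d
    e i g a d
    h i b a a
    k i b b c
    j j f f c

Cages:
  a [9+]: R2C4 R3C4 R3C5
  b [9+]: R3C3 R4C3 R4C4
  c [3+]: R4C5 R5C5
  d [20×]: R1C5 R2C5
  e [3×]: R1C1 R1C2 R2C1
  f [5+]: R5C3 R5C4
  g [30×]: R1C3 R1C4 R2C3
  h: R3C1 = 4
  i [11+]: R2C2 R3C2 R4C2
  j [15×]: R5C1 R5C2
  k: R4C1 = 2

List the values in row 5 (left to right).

The 3 cells of cage e must have product 3; hence R1C1 = 3.
Cage e needs product 3, so R1C2 = 1.
The 3 cells of cage e must have product 3; hence R2C1 = 1.
H is a freebie; hence R3C1 = 4.
Cage k is a single given cell, which forces R4C1 = 2.
Row 4 now contains 2, leaving R4C5 = 1.
Column 1 now contains 3, leaving R5C1 = 5.
5 is placed in row 5, leaving R5C2 = 3.
Column 5 now contains 1, leaving R5C5 = 2.
Cage g has product 30, so R2C3 = 3.
Cage a needs sum 9, leaving R3C5 = 3.
Cage b needs sum 9, so R4C4 = 3.
The only place for 4 in row 1 is R1C5.
Column 5 already has 4, so R2C5 = 5.
5 is placed in row 2, leaving R2C4 = 4.
The 3 cells of cage a must have sum 9; hence R3C4 = 2.
4 is placed in column 4, leaving R5C4 = 1.
Cage g needs product 30; hence R1C3 = 2.
Column 4 already has 2, so R1C4 = 5.
4 is placed in row 2, which forces R2C2 = 2.
Row 3 now contains 2, leaving R3C2 = 5.
Row 3 now contains 2; hence R3C3 = 1.
Cage i needs sum 11; hence R4C2 = 4.
Cage b has sum 9; hence R4C3 = 5.
Row 5 already has 1, so R5C3 = 4.
The full grid is 3 1 2 5 4 / 1 2 3 4 5 / 4 5 1 2 3 / 2 4 5 3 1 / 5 3 4 1 2.

5 3 4 1 2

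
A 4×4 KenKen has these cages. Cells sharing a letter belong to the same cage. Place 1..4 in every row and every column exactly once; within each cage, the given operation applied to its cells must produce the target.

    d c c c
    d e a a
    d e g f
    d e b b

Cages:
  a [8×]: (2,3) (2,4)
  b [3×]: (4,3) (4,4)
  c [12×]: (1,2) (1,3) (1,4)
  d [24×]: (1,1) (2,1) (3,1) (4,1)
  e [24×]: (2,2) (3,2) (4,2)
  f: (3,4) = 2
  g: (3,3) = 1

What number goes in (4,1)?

Cage g is given, so (3,3) = 1.
F is a freebie, so (3,4) = 2.
1 is placed in column 3, which forces (4,3) = 3.
3 is placed in row 4, which forces (4,4) = 1.
The 3 cells of cage c must have product 12; hence (1,2) = 1.
Column 3 already has 3, which forces (1,3) = 4.
Cage c needs product 12; hence (1,4) = 3.
Cage a's pair has product 8, so (2,3) = 2.
2 is placed in column 4, which forces (2,4) = 4.
3 is placed in row 1, so (1,1) = 2.
Cage d needs product 24, leaving (2,1) = 1.
Row 2 already has 4; hence (2,2) = 3.
Cage d has product 24, so (3,1) = 3.
Cage e has product 24, which forces (3,2) = 4.
Cage d has product 24, leaving (4,1) = 4.
The 3 cells of cage e must have product 24; hence (4,2) = 2.
The full grid is 2 1 4 3 / 1 3 2 4 / 3 4 1 2 / 4 2 3 1.

4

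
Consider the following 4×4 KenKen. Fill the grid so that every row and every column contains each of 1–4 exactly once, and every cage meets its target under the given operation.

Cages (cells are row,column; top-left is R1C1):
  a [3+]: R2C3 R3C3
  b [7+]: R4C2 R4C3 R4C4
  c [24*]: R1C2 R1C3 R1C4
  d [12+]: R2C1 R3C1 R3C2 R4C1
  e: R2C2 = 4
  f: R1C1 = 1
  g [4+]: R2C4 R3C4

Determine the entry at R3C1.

4

Cage f is given, which forces R1C1 = 1.
E is a freebie; hence R2C2 = 4.
Column 2 now contains 4, which forces R3C2 = 3.
Row 3 already has 3, so R3C4 = 1.
3 is placed in column 2, which forces R1C2 = 2.
Cage a needs two cells with sum 3, which forces R2C3 = 1.
1 is placed in column 4, leaving R2C4 = 3.
Row 3 now contains 1, leaving R3C3 = 2.
Column 2 already has 2, leaving R4C2 = 1.
Column 3 already has 2, so R4C3 = 4.
Row 4 now contains 4, leaving R4C4 = 2.
4 is placed in column 3, leaving R1C3 = 3.
3 is placed in column 4, leaving R1C4 = 4.
3 is placed in row 2, which forces R2C1 = 2.
Row 3 now contains 2; hence R3C1 = 4.
Row 4 now contains 2; hence R4C1 = 3.
The full grid is 1 2 3 4 / 2 4 1 3 / 4 3 2 1 / 3 1 4 2.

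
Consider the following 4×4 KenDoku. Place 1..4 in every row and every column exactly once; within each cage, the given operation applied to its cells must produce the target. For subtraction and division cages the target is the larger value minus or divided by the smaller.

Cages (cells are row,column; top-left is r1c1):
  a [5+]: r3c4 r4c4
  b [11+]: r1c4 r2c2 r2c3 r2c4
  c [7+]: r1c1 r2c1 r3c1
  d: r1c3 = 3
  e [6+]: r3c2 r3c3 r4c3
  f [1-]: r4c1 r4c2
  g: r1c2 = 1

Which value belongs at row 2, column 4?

G is a freebie, so r1c2 = 1.
Cage d is given, so r1c3 = 3.
Cage e has sum 6, which forces r3c2 = 3.
In row 2, 3 can only go at r2c4, so r2c4 = 3.
The 4 cells of cage b must have sum 11, which forces r1c4 = 2.
Row 1 now contains 2, which forces r1c1 = 4.
The only place for 1 in row 2 is r2c1.
1 is placed in column 1, so r3c1 = 2.
Row 3 now contains 2; hence r3c3 = 1.
Row 3 now contains 1, which forces r3c4 = 4.
1 is placed in column 1, which forces r4c1 = 3.
Column 3 already has 1, leaving r4c3 = 2.
Column 4 already has 4; hence r4c4 = 1.
Cage b has sum 11, which forces r2c2 = 2.
Column 3 already has 2, which forces r2c3 = 4.
2 is placed in row 4, so r4c2 = 4.
The full grid is 4 1 3 2 / 1 2 4 3 / 2 3 1 4 / 3 4 2 1.

3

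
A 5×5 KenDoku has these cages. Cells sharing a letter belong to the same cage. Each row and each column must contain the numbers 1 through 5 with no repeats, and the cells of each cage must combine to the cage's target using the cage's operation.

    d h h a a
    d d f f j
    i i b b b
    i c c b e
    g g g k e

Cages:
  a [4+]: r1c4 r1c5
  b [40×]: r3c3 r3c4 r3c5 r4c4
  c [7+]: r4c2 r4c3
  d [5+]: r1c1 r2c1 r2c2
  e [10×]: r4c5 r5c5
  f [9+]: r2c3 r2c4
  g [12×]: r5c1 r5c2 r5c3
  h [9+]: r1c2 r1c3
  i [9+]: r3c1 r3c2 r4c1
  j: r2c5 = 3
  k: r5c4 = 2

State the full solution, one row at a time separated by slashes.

2 5 4 3 1 / 1 2 5 4 3 / 3 1 2 5 4 / 5 4 3 1 2 / 4 3 1 2 5

J is a freebie, leaving r2c5 = 3.
Cage k is a single given cell; hence r5c4 = 2.
Row 5 already has 2, leaving r5c5 = 5.
Cage d has sum 5, which forces r1c1 = 2.
Cage a's pair has sum 4, leaving r1c4 = 3.
Column 5 now contains 3; hence r1c5 = 1.
Row 2 now contains 3; hence r2c1 = 1.
Cage d has sum 5; hence r2c2 = 2.
Column 5 now contains 5, so r4c5 = 2.
The 3 cells of cage i must have sum 9, so r3c2 = 1.
Cage b has product 40, leaving r3c3 = 2.
1 is placed in row 3, leaving r3c4 = 5.
2 is placed in column 5, leaving r3c5 = 4.
Column 4 now contains 5, so r4c4 = 1.
Cage f's pair has sum 9, so r2c3 = 5.
Column 4 now contains 5; hence r2c4 = 4.
5 is placed in row 3, so r3c1 = 3.
The 3 cells of cage i must have sum 9, leaving r4c1 = 5.
Column 1 already has 3; hence r5c1 = 4.
Row 5 now contains 4, so r5c2 = 3.
The 3 cells of cage g must have product 12, so r5c3 = 1.
The two cells of cage h must have sum 9, so r1c2 = 5.
Column 3 already has 5; hence r1c3 = 4.
3 is placed in column 2, leaving r4c2 = 4.
The two cells of cage c must have sum 7, leaving r4c3 = 3.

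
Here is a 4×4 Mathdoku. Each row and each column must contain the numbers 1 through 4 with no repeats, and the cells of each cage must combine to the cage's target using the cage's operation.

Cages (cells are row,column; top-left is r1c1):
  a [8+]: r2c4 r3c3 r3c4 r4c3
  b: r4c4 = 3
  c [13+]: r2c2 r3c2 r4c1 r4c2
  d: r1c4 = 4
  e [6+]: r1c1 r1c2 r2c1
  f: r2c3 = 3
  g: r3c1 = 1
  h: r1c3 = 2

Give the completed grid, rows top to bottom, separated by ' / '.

3 1 2 4 / 2 4 3 1 / 1 3 4 2 / 4 2 1 3

H is a freebie; hence r1c3 = 2.
D is a freebie, which forces r1c4 = 4.
Cage f is a single given cell; hence r2c3 = 3.
G is a freebie; hence r3c1 = 1.
1 is placed in row 3, leaving r3c3 = 4.
Cage c has sum 13, which forces r4c1 = 4.
4 is placed in column 3; hence r4c3 = 1.
Cage b is a single given cell; hence r4c4 = 3.
Column 1 already has 1; hence r1c1 = 3.
Cage e has sum 6; hence r1c2 = 1.
Column 1 already has 1, so r2c1 = 2.
Cage c has sum 13, which forces r2c2 = 4.
Cage a has sum 8; hence r2c4 = 1.
Cage c needs sum 13, leaving r3c2 = 3.
Column 4 now contains 3, so r3c4 = 2.
Row 4 now contains 3, which forces r4c2 = 2.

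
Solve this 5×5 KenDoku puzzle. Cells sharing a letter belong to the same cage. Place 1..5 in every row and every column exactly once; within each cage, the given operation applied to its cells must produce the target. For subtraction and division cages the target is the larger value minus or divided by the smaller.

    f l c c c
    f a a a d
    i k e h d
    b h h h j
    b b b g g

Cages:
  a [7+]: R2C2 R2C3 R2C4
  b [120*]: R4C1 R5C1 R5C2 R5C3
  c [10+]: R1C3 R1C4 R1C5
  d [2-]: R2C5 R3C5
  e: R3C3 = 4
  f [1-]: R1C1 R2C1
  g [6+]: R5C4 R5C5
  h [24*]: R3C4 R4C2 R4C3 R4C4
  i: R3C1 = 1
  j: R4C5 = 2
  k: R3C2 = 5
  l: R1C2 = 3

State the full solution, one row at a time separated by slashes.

Cage l is a single given cell; hence R1C2 = 3.
I is a freebie, which forces R3C1 = 1.
K is a freebie, which forces R3C2 = 5.
Cage e is given, so R3C3 = 4.
Cage j is a single given cell, leaving R4C5 = 2.
The 4 cells of cage h must have product 24, so R3C4 = 2.
Column 5 now contains 2; hence R3C5 = 3.
Row 1 needs a 2, and only R1C1 is open for it.
Cage f's pair has difference 1, leaving R2C1 = 3.
Cage b has product 120; hence R5C2 = 2.
Cage b needs product 120, leaving R5C3 = 3.
Cage a needs sum 7, so R2C3 = 2.
Cage h needs product 24, so R4C2 = 4.
3 is placed in column 3, leaving R4C3 = 1.
Cage h needs product 24; hence R4C4 = 3.
Column 3 already has 1, leaving R1C3 = 5.
Column 2 already has 4; hence R2C2 = 1.
Cage a has sum 7, leaving R2C4 = 4.
1 is placed in row 2, so R2C5 = 5.
Row 4 already has 4, which forces R4C1 = 5.
Cage b has product 120; hence R5C1 = 4.
Column 5 already has 5, leaving R5C5 = 1.
4 is placed in column 4, which forces R1C4 = 1.
Column 5 already has 1, which forces R1C5 = 4.
1 is placed in row 5; hence R5C4 = 5.

2 3 5 1 4 / 3 1 2 4 5 / 1 5 4 2 3 / 5 4 1 3 2 / 4 2 3 5 1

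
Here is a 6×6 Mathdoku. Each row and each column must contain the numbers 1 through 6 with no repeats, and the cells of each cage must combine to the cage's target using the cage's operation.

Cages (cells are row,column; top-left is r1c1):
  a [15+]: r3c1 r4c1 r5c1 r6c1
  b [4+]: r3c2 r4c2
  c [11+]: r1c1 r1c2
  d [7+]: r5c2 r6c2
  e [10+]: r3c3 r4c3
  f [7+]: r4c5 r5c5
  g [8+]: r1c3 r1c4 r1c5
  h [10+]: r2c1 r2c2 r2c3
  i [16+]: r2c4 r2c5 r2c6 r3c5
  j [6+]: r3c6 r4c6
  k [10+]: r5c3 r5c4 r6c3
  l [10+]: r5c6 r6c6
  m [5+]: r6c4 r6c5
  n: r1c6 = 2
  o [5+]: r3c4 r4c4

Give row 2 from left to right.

1 4 5 6 2 3

Cage n is given; hence r1c6 = 2.
In column 6, 3 can only go at r2c6, so r2c6 = 3.
The only place for 4 in column 2 is r2c2.
In column 2, 6 can only go at r1c2, so r1c2 = 6.
6 is placed in row 1, leaving r1c1 = 5.
Column 1 now contains 5; hence r2c1 = 1.
Row 2 already has 1, which forces r2c3 = 5.
Cage i needs sum 16, leaving r3c5 = 5.
Row 3 now contains 5; hence r3c6 = 1.
Column 6 now contains 1; hence r4c6 = 5.
1 is placed in row 3, leaving r3c2 = 3.
The two cells of cage b must have sum 4, which forces r4c2 = 1.
Cage o's pair has sum 5, so r3c4 = 2.
Cage o's pair has sum 5; hence r4c4 = 3.
Column 4 now contains 2; hence r2c4 = 6.
Cage i needs sum 16, so r2c5 = 2.
Column 4 now contains 6; hence r5c4 = 5.
Row 5 already has 5, which forces r5c2 = 2.
Row 5 already has 2, so r5c3 = 3.
Row 5 now contains 3, so r5c5 = 1.
The two cells of cage d must have sum 7, which forces r6c2 = 5.
Column 3 already has 3, leaving r6c3 = 2.
Column 5 now contains 1, so r6c5 = 4.
Row 6 already has 4, leaving r6c6 = 6.
Column 3 already has 3, which forces r1c3 = 1.
Cage g has sum 8, leaving r1c4 = 4.
Column 5 now contains 4, leaving r1c5 = 3.
The 4 cells of cage a must have sum 15, leaving r4c1 = 2.
Column 5 now contains 4, leaving r4c5 = 6.
6 is placed in column 6, so r5c6 = 4.
6 is placed in row 6, so r6c1 = 3.
Row 6 already has 4, so r6c4 = 1.
The 4 cells of cage a must have sum 15, leaving r3c1 = 4.
Cage e needs two cells with sum 10, leaving r3c3 = 6.
6 is placed in row 4, which forces r4c3 = 4.
Row 5 now contains 4, so r5c1 = 6.
Completed grid: 5 6 1 4 3 2 / 1 4 5 6 2 3 / 4 3 6 2 5 1 / 2 1 4 3 6 5 / 6 2 3 5 1 4 / 3 5 2 1 4 6.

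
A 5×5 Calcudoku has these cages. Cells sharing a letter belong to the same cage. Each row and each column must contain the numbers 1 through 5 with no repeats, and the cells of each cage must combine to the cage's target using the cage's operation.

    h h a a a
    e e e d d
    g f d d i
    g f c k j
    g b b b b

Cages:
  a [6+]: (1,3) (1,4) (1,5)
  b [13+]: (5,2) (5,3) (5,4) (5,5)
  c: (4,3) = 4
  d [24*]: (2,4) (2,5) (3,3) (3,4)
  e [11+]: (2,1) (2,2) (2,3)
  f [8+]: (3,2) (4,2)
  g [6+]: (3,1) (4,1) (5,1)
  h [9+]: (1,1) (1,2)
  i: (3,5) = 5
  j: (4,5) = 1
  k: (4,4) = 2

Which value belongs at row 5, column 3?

3

I is a freebie, leaving (3,5) = 5.
Cage c is given, leaving (4,3) = 4.
Cage k is a single given cell, which forces (4,4) = 2.
Cage j is given; hence (4,5) = 1.
5 is placed in row 3, so (3,2) = 3.
1 is placed in row 4, so (4,1) = 3.
Cage f's pair has sum 8, so (4,2) = 5.
Cage h needs two cells with sum 9, leaving (1,1) = 5.
Column 2 already has 5, leaving (1,2) = 4.
Column 2 already has 4, so (2,2) = 2.
Row 2 now contains 2, which forces (2,3) = 5.
Column 2 already has 4, which forces (5,2) = 1.
Row 5 already has 1, which forces (5,3) = 3.
Row 5 now contains 3, leaving (5,5) = 4.
Row 2 now contains 2; hence (2,1) = 4.
Row 2 now contains 4, so (2,4) = 1.
4 is placed in column 5; hence (2,5) = 3.
Cage g needs sum 6, so (3,1) = 1.
Cage d needs product 24, leaving (3,3) = 2.
Column 4 already has 1; hence (3,4) = 4.
Row 5 already has 1, which forces (5,1) = 2.
4 is placed in row 5, leaving (5,4) = 5.
Column 3 already has 2, which forces (1,3) = 1.
Column 4 already has 1, leaving (1,4) = 3.
Column 5 now contains 3; hence (1,5) = 2.
Completed grid: 5 4 1 3 2 / 4 2 5 1 3 / 1 3 2 4 5 / 3 5 4 2 1 / 2 1 3 5 4.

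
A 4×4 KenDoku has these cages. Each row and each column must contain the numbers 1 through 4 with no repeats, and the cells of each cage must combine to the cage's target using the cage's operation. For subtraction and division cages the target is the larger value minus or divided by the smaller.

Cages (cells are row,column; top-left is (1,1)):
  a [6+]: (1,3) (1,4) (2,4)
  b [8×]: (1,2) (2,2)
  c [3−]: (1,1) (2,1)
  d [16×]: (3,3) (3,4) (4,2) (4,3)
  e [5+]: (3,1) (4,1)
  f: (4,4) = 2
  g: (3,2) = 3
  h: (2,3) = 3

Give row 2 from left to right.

4 2 3 1

H is a freebie, so (2,3) = 3.
Cage g is a single given cell; hence (3,2) = 3.
F is a freebie, which forces (4,4) = 2.
Column 4 already has 2, which forces (2,4) = 1.
Column 4 now contains 1, which forces (3,4) = 4.
Cage c's pair has difference 3; hence (1,1) = 1.
The 3 cells of cage a must have sum 6, leaving (1,3) = 2.
4 is placed in column 4, so (1,4) = 3.
1 is placed in row 2; hence (2,1) = 4.
Row 2 already has 4, so (2,2) = 2.
Column 1 already has 1, which forces (3,1) = 2.
4 is placed in row 3, which forces (3,3) = 1.
Column 1 now contains 4, so (4,1) = 3.
Cage d has product 16; hence (4,2) = 1.
Cage d needs product 16; hence (4,3) = 4.
Row 1 already has 2; hence (1,2) = 4.
Filled in: 1 4 2 3 / 4 2 3 1 / 2 3 1 4 / 3 1 4 2.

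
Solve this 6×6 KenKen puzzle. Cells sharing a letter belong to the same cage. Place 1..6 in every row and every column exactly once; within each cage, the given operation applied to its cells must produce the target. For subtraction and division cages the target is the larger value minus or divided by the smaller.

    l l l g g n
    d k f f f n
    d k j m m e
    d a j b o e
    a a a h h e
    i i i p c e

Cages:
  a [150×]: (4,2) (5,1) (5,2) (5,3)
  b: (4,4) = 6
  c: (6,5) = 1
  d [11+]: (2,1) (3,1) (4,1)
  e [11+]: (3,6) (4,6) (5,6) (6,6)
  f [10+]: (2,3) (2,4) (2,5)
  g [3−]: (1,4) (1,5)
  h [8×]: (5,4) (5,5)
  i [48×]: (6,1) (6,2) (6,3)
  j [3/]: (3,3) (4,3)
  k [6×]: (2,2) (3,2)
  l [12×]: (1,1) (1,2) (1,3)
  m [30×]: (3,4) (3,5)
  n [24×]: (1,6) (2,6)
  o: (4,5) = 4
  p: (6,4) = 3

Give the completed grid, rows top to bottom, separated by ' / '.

The 4 cells of cage a must have product 150, so (4,2) = 5.
Cage b is given, which forces (4,4) = 6.
O is a freebie, so (4,5) = 4.
Column 5 now contains 4, leaving (5,5) = 2.
Cage p is a single given cell, which forces (6,4) = 3.
Cage c is given; hence (6,5) = 1.
Cage g needs two cells with difference 3, which forces (1,4) = 2.
The two cells of cage g must have difference 3, leaving (1,5) = 5.
Column 4 now contains 6, so (3,4) = 5.
The two cells of cage m must have product 30, so (3,5) = 6.
Row 5 now contains 2, leaving (5,4) = 4.
Cage f has sum 10, which forces (2,3) = 6.
4 is placed in column 4, which forces (2,4) = 1.
Column 5 now contains 6, which forces (2,5) = 3.
Row 2 now contains 6, leaving (2,6) = 4.
4 is placed in column 6, leaving (1,6) = 6.
Row 2 now contains 6, which forces (2,1) = 5.
Row 2 now contains 3, leaving (2,2) = 2.
Cage d needs sum 11, so (3,1) = 4.
The two cells of cage k must have product 6, so (3,2) = 3.
3 is placed in row 3; hence (3,3) = 1.
1 is placed in row 3; hence (3,6) = 2.
Cage d needs sum 11, so (4,1) = 2.
Column 3 already has 1; hence (4,3) = 3.
3 is placed in row 4, which forces (4,6) = 1.
Column 3 already has 1, leaving (5,3) = 5.
Row 5 now contains 5, leaving (5,6) = 3.
2 is placed in column 1; hence (6,1) = 6.
6 is placed in row 6, leaving (6,2) = 4.
4 is placed in row 6; hence (6,3) = 2.
Column 6 now contains 2; hence (6,6) = 5.
Cage l needs product 12, so (1,1) = 3.
Column 2 now contains 4, leaving (1,2) = 1.
Column 3 already has 3, so (1,3) = 4.
Column 1 now contains 6, so (5,1) = 1.
Cage a has product 150; hence (5,2) = 6.

3 1 4 2 5 6 / 5 2 6 1 3 4 / 4 3 1 5 6 2 / 2 5 3 6 4 1 / 1 6 5 4 2 3 / 6 4 2 3 1 5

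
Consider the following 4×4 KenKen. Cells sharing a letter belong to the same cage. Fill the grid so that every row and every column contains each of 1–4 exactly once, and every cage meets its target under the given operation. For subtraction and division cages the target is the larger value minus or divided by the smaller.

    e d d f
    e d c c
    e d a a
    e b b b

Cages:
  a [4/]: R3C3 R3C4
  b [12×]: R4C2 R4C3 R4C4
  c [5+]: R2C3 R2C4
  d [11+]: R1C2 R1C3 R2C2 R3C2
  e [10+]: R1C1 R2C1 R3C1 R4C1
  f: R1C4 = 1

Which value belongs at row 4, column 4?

Cage f is a single given cell; hence R1C4 = 1.
Column 4 already has 1, so R3C4 = 4.
Column 4 now contains 4, which forces R4C4 = 3.
Cage c's pair has sum 5, which forces R2C3 = 3.
3 is placed in column 4; hence R2C4 = 2.
Row 3 already has 4, so R3C3 = 1.
1 is placed in column 3; hence R4C3 = 4.
Cage d has sum 11, which forces R1C2 = 3.
4 is placed in column 3, which forces R1C3 = 2.
Cage d needs sum 11; hence R2C2 = 4.
The 4 cells of cage d must have sum 11; hence R3C2 = 2.
Row 4 now contains 4, so R4C2 = 1.
Row 1 already has 2, which forces R1C1 = 4.
Row 2 now contains 4; hence R2C1 = 1.
Row 3 now contains 2; hence R3C1 = 3.
1 is placed in row 4, leaving R4C1 = 2.
Filled in: 4 3 2 1 / 1 4 3 2 / 3 2 1 4 / 2 1 4 3.

3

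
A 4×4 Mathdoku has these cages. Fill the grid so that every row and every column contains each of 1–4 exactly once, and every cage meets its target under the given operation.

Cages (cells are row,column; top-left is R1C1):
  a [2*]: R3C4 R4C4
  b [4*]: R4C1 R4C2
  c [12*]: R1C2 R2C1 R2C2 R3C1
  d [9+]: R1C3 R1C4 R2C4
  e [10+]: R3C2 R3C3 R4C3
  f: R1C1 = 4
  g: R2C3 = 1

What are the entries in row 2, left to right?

3 2 1 4

F is a freebie; hence R1C1 = 4.
G is a freebie, which forces R2C3 = 1.
Column 1 now contains 4, which forces R4C1 = 1.
Row 4 already has 1; hence R4C2 = 4.
Row 4 now contains 4, so R4C3 = 3.
Row 4 already has 1, which forces R4C4 = 2.
Cage c has product 12, leaving R1C2 = 1.
3 is placed in column 3, leaving R1C3 = 2.
Cage d has sum 9, leaving R1C4 = 3.
The 4 cells of cage c must have product 12, which forces R2C1 = 3.
The 4 cells of cage c must have product 12, leaving R2C2 = 2.
Cage d has sum 9; hence R2C4 = 4.
Cage c needs product 12, which forces R3C1 = 2.
Column 2 now contains 4, which forces R3C2 = 3.
The 3 cells of cage e must have sum 10, which forces R3C3 = 4.
Column 4 now contains 2, which forces R3C4 = 1.
Completed grid: 4 1 2 3 / 3 2 1 4 / 2 3 4 1 / 1 4 3 2.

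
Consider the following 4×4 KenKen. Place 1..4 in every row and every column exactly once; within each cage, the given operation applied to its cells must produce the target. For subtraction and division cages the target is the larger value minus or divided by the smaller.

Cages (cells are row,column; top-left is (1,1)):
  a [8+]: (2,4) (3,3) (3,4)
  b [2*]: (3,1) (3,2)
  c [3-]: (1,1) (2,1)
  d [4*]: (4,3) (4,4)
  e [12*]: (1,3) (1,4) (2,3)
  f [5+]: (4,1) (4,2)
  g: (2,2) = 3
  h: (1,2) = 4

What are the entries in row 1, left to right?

1 4 3 2

Cage h is a single given cell; hence (1,2) = 4.
Cage g is a single given cell, so (2,2) = 3.
Row 1 now contains 4, so (1,1) = 1.
1 is placed in row 1, so (1,3) = 3.
Row 1 now contains 3; hence (1,4) = 2.
The two cells of cage c must have difference 3, leaving (2,1) = 4.
Row 2 now contains 4, so (2,3) = 2.
Row 2 now contains 4; hence (2,4) = 1.
1 is placed in column 1; hence (3,1) = 2.
Row 3 now contains 2, so (3,2) = 1.
1 is placed in row 3, leaving (3,3) = 4.
Row 3 already has 4, which forces (3,4) = 3.
4 is placed in column 1, which forces (4,1) = 3.
1 is placed in column 2, leaving (4,2) = 2.
Column 3 already has 4; hence (4,3) = 1.
Column 4 now contains 1; hence (4,4) = 4.
The full grid is 1 4 3 2 / 4 3 2 1 / 2 1 4 3 / 3 2 1 4.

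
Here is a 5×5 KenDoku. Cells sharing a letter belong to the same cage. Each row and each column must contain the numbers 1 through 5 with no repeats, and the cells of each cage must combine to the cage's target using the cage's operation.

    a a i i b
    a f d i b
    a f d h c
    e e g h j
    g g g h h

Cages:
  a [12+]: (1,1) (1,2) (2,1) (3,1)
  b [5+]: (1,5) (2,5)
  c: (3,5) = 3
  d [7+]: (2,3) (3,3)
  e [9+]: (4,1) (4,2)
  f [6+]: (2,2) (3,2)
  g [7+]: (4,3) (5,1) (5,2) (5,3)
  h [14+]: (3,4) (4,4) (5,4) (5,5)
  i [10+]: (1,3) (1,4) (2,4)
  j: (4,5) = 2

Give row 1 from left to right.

C is a freebie, so (3,5) = 3.
Cage g needs sum 7; hence (4,3) = 1.
Cage j is a single given cell, leaving (4,5) = 2.
The only place for 3 in row 4 is (4,4).
The only place for 5 in column 5 is (5,5).
Row 5 needs a 4, and only (5,4) is open for it.
Cage h has sum 14, so (3,4) = 2.
Cage i has sum 10; hence (1,3) = 4.
Row 1 now contains 4, so (1,5) = 1.
1 is placed in column 5, so (2,5) = 4.
Column 3 now contains 4; hence (3,3) = 5.
Row 1 already has 1; hence (1,4) = 5.
Cage d needs two cells with sum 7, which forces (2,3) = 2.
The 3 cells of cage i must have sum 10, so (2,4) = 1.
Column 3 now contains 2, leaving (5,3) = 3.
Row 1 now contains 5; hence (1,1) = 2.
Cage a needs sum 12, leaving (1,2) = 3.
1 is placed in row 2; hence (2,1) = 3.
Row 2 already has 2, so (2,2) = 5.
Cage a needs sum 12; hence (3,1) = 4.
The two cells of cage f must have sum 6; hence (3,2) = 1.
Column 1 now contains 4; hence (4,1) = 5.
Column 2 already has 5, so (4,2) = 4.
Column 1 already has 2, leaving (5,1) = 1.
1 is placed in column 2, which forces (5,2) = 2.
Completed grid: 2 3 4 5 1 / 3 5 2 1 4 / 4 1 5 2 3 / 5 4 1 3 2 / 1 2 3 4 5.

2 3 4 5 1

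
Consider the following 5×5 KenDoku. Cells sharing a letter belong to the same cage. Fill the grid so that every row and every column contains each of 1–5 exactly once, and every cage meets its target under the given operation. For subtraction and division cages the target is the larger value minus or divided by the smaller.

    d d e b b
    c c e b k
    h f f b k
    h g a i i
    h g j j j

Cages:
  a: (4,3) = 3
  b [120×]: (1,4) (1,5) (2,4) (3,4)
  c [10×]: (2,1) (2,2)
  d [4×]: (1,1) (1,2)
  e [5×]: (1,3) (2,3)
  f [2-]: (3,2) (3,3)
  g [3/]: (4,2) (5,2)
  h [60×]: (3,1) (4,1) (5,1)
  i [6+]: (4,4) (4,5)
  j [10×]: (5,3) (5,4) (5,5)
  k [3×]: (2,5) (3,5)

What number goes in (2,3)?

Cage a is a single given cell, so (4,3) = 3.
Row 4 already has 3, leaving (4,2) = 1.
The two cells of cage g must have quotient 3, so (5,2) = 3.
Cage d's pair has product 4, leaving (1,1) = 1.
1 is placed in column 2, which forces (1,2) = 4.
Row 1 already has 1, so (1,3) = 5.
5 is placed in column 3, leaving (2,3) = 1.
1 is placed in row 2, leaving (2,5) = 3.
Cage h needs product 60, so (3,1) = 3.
Column 2 now contains 4, so (3,2) = 2.
2 is placed in row 3, which forces (3,3) = 4.
Row 3 already has 4, which forces (3,4) = 5.
Column 5 already has 3, so (3,5) = 1.
1 is placed in column 3, so (5,3) = 2.
Row 5 already has 2; hence (5,4) = 1.
Row 5 already has 2, so (5,5) = 5.
Cage b has product 120, so (1,4) = 3.
Column 5 already has 3, which forces (1,5) = 2.
Cage c's pair has product 10, which forces (2,1) = 2.
2 is placed in column 2, so (2,2) = 5.
The 4 cells of cage b must have product 120, which forces (2,4) = 4.
Cage h has product 60, leaving (4,1) = 5.
Column 4 already has 4, leaving (4,4) = 2.
Column 5 now contains 2, so (4,5) = 4.
5 is placed in row 5; hence (5,1) = 4.
Filled in: 1 4 5 3 2 / 2 5 1 4 3 / 3 2 4 5 1 / 5 1 3 2 4 / 4 3 2 1 5.

1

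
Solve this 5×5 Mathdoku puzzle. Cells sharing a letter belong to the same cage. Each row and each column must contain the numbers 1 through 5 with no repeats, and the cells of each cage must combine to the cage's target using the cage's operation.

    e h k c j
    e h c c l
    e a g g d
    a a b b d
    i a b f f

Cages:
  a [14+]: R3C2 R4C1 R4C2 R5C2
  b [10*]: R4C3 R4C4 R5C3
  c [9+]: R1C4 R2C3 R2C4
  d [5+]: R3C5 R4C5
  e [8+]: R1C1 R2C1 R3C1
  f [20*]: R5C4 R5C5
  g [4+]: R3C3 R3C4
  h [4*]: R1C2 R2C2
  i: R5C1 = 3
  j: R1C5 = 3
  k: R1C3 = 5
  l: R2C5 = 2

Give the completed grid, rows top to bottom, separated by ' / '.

1 4 5 2 3 / 5 1 4 3 2 / 2 5 3 1 4 / 4 3 2 5 1 / 3 2 1 4 5

K is a freebie, leaving R1C3 = 5.
Cage j is given, so R1C5 = 3.
L is a freebie, which forces R2C5 = 2.
Cage i is a single given cell, so R5C1 = 3.
Cage b needs product 10; hence R4C4 = 5.
Column 4 now contains 5, so R5C4 = 4.
Row 5 already has 4, so R5C5 = 5.
The 3 cells of cage c must have sum 9, leaving R1C4 = 2.
The 3 cells of cage c must have sum 9, which forces R2C3 = 4.
Cage c needs sum 9; hence R2C4 = 3.
Cage a has sum 14, leaving R3C2 = 5.
Column 4 already has 3; hence R3C4 = 1.
1 is placed in row 3, leaving R3C5 = 4.
Cage a has sum 14, which forces R4C1 = 4.
The 4 cells of cage a must have sum 14; hence R4C2 = 3.
4 is placed in column 5, which forces R4C5 = 1.
The 4 cells of cage a must have sum 14, which forces R5C2 = 2.
2 is placed in row 5; hence R5C3 = 1.
Row 1 now contains 2, so R1C1 = 1.
The two cells of cage h must have product 4, which forces R1C2 = 4.
Cage e needs sum 8, leaving R2C1 = 5.
Row 2 now contains 4, leaving R2C2 = 1.
1 is placed in row 3, so R3C1 = 2.
1 is placed in row 3, leaving R3C3 = 3.
Row 4 now contains 1; hence R4C3 = 2.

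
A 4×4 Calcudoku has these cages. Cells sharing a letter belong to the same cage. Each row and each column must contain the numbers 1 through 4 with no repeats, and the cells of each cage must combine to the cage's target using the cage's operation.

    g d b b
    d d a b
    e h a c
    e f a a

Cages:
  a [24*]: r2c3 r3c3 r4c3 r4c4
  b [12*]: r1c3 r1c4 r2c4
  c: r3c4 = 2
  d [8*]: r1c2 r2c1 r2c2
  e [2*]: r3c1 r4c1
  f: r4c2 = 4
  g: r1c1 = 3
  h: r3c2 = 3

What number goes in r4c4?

Cage g is a single given cell, so r1c1 = 3.
H is a freebie, which forces r3c2 = 3.
Cage c is given, which forces r3c4 = 2.
Cage f is a single given cell, so r4c2 = 4.
Cage d has product 8, so r2c1 = 4.
The 3 cells of cage b must have product 12, which forces r2c4 = 3.
Row 3 already has 2, leaving r3c1 = 1.
Row 3 already has 1, which forces r3c3 = 4.
Cage e's pair has product 2, leaving r4c1 = 2.
Column 4 already has 3, so r4c4 = 1.
Column 3 already has 4, which forces r1c3 = 1.
1 is placed in column 4, so r1c4 = 4.
Cage a needs product 24, which forces r2c3 = 2.
1 is placed in row 4, leaving r4c3 = 3.
1 is placed in row 1, leaving r1c2 = 2.
Row 2 now contains 2, so r2c2 = 1.
Completed grid: 3 2 1 4 / 4 1 2 3 / 1 3 4 2 / 2 4 3 1.

1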